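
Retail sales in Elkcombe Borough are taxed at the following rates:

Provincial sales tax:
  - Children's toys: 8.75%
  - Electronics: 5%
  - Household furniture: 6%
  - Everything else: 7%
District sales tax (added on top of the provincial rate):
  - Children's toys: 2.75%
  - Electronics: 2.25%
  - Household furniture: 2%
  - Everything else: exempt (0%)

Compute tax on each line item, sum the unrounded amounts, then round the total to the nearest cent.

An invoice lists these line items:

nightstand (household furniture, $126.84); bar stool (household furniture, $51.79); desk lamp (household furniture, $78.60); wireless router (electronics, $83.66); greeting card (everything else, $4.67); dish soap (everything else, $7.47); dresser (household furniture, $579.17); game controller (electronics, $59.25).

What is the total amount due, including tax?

Nightstand $126.84: household furniture → 6% + 2% district = 8% → $10.1472
Bar stool $51.79: household furniture → 6% + 2% district = 8% → $4.1432
Desk lamp $78.60: household furniture → 6% + 2% district = 8% → $6.288
Wireless router $83.66: electronics → 5% + 2.25% district = 7.25% → $6.06535
Greeting card $4.67: everything else → 7% + 0% district = 7% → $0.3269
Dish soap $7.47: everything else → 7% + 0% district = 7% → $0.5229
Dresser $579.17: household furniture → 6% + 2% district = 8% → $46.3336
Game controller $59.25: electronics → 5% + 2.25% district = 7.25% → $4.295625
Subtotal = $991.45; unrounded tax = $78.122775 → $78.12; total due = $1069.57

$1069.57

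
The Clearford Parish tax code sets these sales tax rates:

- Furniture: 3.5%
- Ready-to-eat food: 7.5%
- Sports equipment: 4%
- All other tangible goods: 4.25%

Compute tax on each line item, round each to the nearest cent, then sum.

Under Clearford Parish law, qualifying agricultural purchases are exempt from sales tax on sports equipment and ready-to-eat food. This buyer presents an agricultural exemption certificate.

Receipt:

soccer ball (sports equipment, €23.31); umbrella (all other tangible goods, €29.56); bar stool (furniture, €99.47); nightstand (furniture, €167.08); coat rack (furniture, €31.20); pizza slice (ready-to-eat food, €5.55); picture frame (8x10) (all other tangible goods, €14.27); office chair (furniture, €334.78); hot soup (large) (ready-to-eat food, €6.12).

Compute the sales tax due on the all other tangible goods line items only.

€1.87

Umbrella €29.56: all other tangible goods → 4.25% → €1.26
Picture frame (8x10) €14.27: all other tangible goods → 4.25% → €0.61
Tax on all other tangible goods = €1.26 + €0.61 = €1.87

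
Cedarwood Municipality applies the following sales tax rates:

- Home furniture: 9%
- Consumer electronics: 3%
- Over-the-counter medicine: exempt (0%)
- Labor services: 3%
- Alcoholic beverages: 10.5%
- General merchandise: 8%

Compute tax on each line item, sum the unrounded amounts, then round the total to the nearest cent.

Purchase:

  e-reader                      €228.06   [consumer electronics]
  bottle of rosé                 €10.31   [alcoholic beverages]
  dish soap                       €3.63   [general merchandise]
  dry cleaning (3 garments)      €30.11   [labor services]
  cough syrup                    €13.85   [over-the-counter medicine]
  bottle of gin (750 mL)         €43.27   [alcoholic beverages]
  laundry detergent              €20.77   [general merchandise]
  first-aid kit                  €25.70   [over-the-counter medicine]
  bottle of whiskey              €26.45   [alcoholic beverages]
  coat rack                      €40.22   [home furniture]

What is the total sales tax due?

€21.72

E-reader €228.06: consumer electronics → 3% → €6.8418
Bottle of rosé €10.31: alcoholic beverages → 10.5% → €1.08255
Dish soap €3.63: general merchandise → 8% → €0.2904
Dry cleaning (3 garments) €30.11: labor services → 3% → €0.9033
Cough syrup €13.85: over-the-counter medicine → 0% → €0.00
Bottle of gin (750 mL) €43.27: alcoholic beverages → 10.5% → €4.54335
Laundry detergent €20.77: general merchandise → 8% → €1.6616
First-aid kit €25.70: over-the-counter medicine → 0% → €0.00
Bottle of whiskey €26.45: alcoholic beverages → 10.5% → €2.77725
Coat rack €40.22: home furniture → 9% → €3.6198
Unrounded tax sum = €21.72005 → €21.72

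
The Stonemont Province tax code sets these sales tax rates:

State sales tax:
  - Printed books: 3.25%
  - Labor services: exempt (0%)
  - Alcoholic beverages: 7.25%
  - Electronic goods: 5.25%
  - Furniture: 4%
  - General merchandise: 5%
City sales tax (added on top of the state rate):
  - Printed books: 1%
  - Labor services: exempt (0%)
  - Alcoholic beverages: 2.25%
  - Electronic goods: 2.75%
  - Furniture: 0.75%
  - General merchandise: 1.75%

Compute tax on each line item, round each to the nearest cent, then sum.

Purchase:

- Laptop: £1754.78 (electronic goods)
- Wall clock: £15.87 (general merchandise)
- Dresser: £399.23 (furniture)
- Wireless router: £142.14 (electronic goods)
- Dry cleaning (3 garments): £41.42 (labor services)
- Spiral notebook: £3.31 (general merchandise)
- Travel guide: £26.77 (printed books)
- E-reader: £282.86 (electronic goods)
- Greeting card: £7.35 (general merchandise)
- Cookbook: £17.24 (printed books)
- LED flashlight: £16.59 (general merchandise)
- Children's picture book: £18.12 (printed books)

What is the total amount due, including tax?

Laptop £1754.78: electronic goods → 5.25% + 2.75% city = 8% → £140.38
Wall clock £15.87: general merchandise → 5% + 1.75% city = 6.75% → £1.07
Dresser £399.23: furniture → 4% + 0.75% city = 4.75% → £18.96
Wireless router £142.14: electronic goods → 5.25% + 2.75% city = 8% → £11.37
Dry cleaning (3 garments) £41.42: labor services → 0% + 0% city = 0% → £0.00
Spiral notebook £3.31: general merchandise → 5% + 1.75% city = 6.75% → £0.22
Travel guide £26.77: printed books → 3.25% + 1% city = 4.25% → £1.14
E-reader £282.86: electronic goods → 5.25% + 2.75% city = 8% → £22.63
Greeting card £7.35: general merchandise → 5% + 1.75% city = 6.75% → £0.50
Cookbook £17.24: printed books → 3.25% + 1% city = 4.25% → £0.73
LED flashlight £16.59: general merchandise → 5% + 1.75% city = 6.75% → £1.12
Children's picture book £18.12: printed books → 3.25% + 1% city = 4.25% → £0.77
Subtotal = £2725.68; tax = £198.89; total due = £2924.57

£2924.57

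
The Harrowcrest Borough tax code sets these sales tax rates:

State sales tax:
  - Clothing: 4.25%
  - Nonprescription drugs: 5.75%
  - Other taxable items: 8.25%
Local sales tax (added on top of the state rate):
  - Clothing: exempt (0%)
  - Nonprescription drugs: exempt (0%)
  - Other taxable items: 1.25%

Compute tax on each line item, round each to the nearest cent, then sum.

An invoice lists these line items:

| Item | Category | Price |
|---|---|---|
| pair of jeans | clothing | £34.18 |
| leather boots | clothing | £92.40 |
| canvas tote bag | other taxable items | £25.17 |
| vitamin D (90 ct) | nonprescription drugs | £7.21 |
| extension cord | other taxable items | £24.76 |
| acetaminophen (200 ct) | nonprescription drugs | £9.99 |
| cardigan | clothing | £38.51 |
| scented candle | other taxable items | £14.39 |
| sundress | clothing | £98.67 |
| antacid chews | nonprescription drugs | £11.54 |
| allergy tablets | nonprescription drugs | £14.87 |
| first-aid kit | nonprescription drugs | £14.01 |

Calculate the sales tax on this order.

Pair of jeans £34.18: clothing → 4.25% + 0% local = 4.25% → £1.45
Leather boots £92.40: clothing → 4.25% + 0% local = 4.25% → £3.93
Canvas tote bag £25.17: other taxable items → 8.25% + 1.25% local = 9.5% → £2.39
Vitamin D (90 ct) £7.21: nonprescription drugs → 5.75% + 0% local = 5.75% → £0.41
Extension cord £24.76: other taxable items → 8.25% + 1.25% local = 9.5% → £2.35
Acetaminophen (200 ct) £9.99: nonprescription drugs → 5.75% + 0% local = 5.75% → £0.57
Cardigan £38.51: clothing → 4.25% + 0% local = 4.25% → £1.64
Scented candle £14.39: other taxable items → 8.25% + 1.25% local = 9.5% → £1.37
Sundress £98.67: clothing → 4.25% + 0% local = 4.25% → £4.19
Antacid chews £11.54: nonprescription drugs → 5.75% + 0% local = 5.75% → £0.66
Allergy tablets £14.87: nonprescription drugs → 5.75% + 0% local = 5.75% → £0.86
First-aid kit £14.01: nonprescription drugs → 5.75% + 0% local = 5.75% → £0.81
Total tax = £1.45 + £3.93 + £2.39 + £0.41 + £2.35 + £0.57 + £1.64 + £1.37 + £4.19 + £0.66 + £0.86 + £0.81 = £20.63

£20.63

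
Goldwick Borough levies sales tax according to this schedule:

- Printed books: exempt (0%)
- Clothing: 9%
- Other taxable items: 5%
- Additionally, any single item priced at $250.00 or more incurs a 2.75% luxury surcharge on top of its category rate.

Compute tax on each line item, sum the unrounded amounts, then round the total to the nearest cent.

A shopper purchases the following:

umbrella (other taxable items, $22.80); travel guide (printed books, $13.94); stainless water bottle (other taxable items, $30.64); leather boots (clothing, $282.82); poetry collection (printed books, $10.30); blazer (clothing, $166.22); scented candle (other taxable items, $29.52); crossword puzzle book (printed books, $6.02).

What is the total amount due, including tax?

Umbrella $22.80: other taxable items → 5% → $1.14
Travel guide $13.94: printed books → 0% → $0.00
Stainless water bottle $30.64: other taxable items → 5% → $1.532
Leather boots $282.82: clothing → 9% + 2.75% surcharge = 11.75% → $33.23135
Poetry collection $10.30: printed books → 0% → $0.00
Blazer $166.22: clothing → 9% → $14.9598
Scented candle $29.52: other taxable items → 5% → $1.476
Crossword puzzle book $6.02: printed books → 0% → $0.00
Subtotal = $562.26; unrounded tax = $52.33915 → $52.34; total due = $614.60

$614.60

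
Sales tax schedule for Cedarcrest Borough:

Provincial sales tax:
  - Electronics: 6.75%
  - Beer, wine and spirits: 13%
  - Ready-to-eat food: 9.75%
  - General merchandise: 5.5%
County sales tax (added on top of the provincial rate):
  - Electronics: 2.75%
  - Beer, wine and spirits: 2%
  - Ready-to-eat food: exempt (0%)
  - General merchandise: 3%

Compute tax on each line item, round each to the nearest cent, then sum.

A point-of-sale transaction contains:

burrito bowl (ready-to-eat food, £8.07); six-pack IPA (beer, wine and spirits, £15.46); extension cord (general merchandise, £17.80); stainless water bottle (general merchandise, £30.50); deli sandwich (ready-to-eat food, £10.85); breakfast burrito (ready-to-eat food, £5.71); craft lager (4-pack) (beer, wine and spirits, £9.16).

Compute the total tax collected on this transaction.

£10.20

Burrito bowl £8.07: ready-to-eat food → 9.75% + 0% county = 9.75% → £0.79
Six-pack IPA £15.46: beer, wine and spirits → 13% + 2% county = 15% → £2.32
Extension cord £17.80: general merchandise → 5.5% + 3% county = 8.5% → £1.51
Stainless water bottle £30.50: general merchandise → 5.5% + 3% county = 8.5% → £2.59
Deli sandwich £10.85: ready-to-eat food → 9.75% + 0% county = 9.75% → £1.06
Breakfast burrito £5.71: ready-to-eat food → 9.75% + 0% county = 9.75% → £0.56
Craft lager (4-pack) £9.16: beer, wine and spirits → 13% + 2% county = 15% → £1.37
Total tax = £0.79 + £2.32 + £1.51 + £2.59 + £1.06 + £0.56 + £1.37 = £10.20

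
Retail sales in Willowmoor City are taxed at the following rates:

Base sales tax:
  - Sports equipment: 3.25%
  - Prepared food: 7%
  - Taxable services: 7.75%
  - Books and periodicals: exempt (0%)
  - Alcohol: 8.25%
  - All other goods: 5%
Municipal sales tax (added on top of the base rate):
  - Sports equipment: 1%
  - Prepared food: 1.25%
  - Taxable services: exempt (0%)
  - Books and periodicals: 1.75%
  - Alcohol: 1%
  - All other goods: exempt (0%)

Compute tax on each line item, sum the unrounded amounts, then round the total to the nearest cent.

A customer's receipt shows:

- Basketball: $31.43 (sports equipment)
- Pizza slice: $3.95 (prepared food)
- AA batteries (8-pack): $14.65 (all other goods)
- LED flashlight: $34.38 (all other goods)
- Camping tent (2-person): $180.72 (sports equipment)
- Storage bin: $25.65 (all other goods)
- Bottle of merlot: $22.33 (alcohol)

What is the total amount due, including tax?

$328.25

Basketball $31.43: sports equipment → 3.25% + 1% municipal = 4.25% → $1.335775
Pizza slice $3.95: prepared food → 7% + 1.25% municipal = 8.25% → $0.325875
AA batteries (8-pack) $14.65: all other goods → 5% + 0% municipal = 5% → $0.7325
LED flashlight $34.38: all other goods → 5% + 0% municipal = 5% → $1.719
Camping tent (2-person) $180.72: sports equipment → 3.25% + 1% municipal = 4.25% → $7.6806
Storage bin $25.65: all other goods → 5% + 0% municipal = 5% → $1.2825
Bottle of merlot $22.33: alcohol → 8.25% + 1% municipal = 9.25% → $2.065525
Subtotal = $313.11; unrounded tax = $15.141775 → $15.14; total due = $328.25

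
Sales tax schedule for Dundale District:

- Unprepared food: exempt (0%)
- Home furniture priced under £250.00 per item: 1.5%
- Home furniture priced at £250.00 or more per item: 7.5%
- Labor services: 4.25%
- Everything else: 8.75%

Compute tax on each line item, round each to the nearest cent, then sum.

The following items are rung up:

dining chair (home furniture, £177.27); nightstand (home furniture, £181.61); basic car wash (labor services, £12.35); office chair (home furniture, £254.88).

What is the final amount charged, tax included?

Dining chair £177.27: home furniture, under £250.00 → 1.5% → £2.66
Nightstand £181.61: home furniture, under £250.00 → 1.5% → £2.72
Basic car wash £12.35: labor services → 4.25% → £0.52
Office chair £254.88: home furniture, £250.00 or more → 7.5% → £19.12
Subtotal = £626.11; tax = £25.02; total due = £651.13

£651.13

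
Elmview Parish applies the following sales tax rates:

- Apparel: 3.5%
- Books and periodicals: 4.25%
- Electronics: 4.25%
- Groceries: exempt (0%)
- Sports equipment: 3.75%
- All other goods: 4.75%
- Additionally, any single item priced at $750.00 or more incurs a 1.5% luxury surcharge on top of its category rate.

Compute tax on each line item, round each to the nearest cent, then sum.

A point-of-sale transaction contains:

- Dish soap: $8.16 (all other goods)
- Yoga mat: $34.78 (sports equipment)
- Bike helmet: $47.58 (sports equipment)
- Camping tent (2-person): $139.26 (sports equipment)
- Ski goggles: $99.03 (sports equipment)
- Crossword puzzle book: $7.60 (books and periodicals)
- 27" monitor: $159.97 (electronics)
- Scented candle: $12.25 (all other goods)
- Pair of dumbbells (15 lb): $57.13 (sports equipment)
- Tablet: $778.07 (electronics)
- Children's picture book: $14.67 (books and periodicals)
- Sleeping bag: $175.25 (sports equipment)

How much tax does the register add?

$74.17

Dish soap $8.16: all other goods → 4.75% → $0.39
Yoga mat $34.78: sports equipment → 3.75% → $1.30
Bike helmet $47.58: sports equipment → 3.75% → $1.78
Camping tent (2-person) $139.26: sports equipment → 3.75% → $5.22
Ski goggles $99.03: sports equipment → 3.75% → $3.71
Crossword puzzle book $7.60: books and periodicals → 4.25% → $0.32
27" monitor $159.97: electronics → 4.25% → $6.80
Scented candle $12.25: all other goods → 4.75% → $0.58
Pair of dumbbells (15 lb) $57.13: sports equipment → 3.75% → $2.14
Tablet $778.07: electronics → 4.25% + 1.5% surcharge = 5.75% → $44.74
Children's picture book $14.67: books and periodicals → 4.25% → $0.62
Sleeping bag $175.25: sports equipment → 3.75% → $6.57
Total tax = $0.39 + $1.30 + $1.78 + $5.22 + $3.71 + $0.32 + $6.80 + $0.58 + $2.14 + $44.74 + $0.62 + $6.57 = $74.17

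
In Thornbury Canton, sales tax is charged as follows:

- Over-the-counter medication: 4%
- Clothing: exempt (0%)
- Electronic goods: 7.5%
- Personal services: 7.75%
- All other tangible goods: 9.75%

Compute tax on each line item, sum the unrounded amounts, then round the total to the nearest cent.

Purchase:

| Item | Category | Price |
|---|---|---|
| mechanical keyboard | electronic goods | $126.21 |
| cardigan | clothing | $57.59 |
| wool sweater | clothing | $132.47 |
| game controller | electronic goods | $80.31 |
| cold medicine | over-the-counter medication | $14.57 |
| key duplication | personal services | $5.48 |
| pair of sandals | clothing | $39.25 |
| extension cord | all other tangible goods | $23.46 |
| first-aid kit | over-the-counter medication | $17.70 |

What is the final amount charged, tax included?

$516.53

Mechanical keyboard $126.21: electronic goods → 7.5% → $9.46575
Cardigan $57.59: clothing → 0% → $0.00
Wool sweater $132.47: clothing → 0% → $0.00
Game controller $80.31: electronic goods → 7.5% → $6.02325
Cold medicine $14.57: over-the-counter medication → 4% → $0.5828
Key duplication $5.48: personal services → 7.75% → $0.4247
Pair of sandals $39.25: clothing → 0% → $0.00
Extension cord $23.46: all other tangible goods → 9.75% → $2.28735
First-aid kit $17.70: over-the-counter medication → 4% → $0.708
Subtotal = $497.04; unrounded tax = $19.49185 → $19.49; total due = $516.53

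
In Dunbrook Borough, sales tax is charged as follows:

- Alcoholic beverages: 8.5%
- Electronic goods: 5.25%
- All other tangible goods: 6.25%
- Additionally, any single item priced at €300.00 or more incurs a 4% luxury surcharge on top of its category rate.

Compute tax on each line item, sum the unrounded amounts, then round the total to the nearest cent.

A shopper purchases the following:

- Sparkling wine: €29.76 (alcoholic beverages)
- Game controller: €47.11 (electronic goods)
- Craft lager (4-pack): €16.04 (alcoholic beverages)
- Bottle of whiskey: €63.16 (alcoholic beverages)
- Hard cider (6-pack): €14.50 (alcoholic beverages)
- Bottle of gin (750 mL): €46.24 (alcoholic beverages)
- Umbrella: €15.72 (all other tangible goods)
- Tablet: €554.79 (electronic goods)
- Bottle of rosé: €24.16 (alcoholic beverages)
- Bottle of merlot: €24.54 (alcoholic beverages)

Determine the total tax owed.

Sparkling wine €29.76: alcoholic beverages → 8.5% → €2.5296
Game controller €47.11: electronic goods → 5.25% → €2.473275
Craft lager (4-pack) €16.04: alcoholic beverages → 8.5% → €1.3634
Bottle of whiskey €63.16: alcoholic beverages → 8.5% → €5.3686
Hard cider (6-pack) €14.50: alcoholic beverages → 8.5% → €1.2325
Bottle of gin (750 mL) €46.24: alcoholic beverages → 8.5% → €3.9304
Umbrella €15.72: all other tangible goods → 6.25% → €0.9825
Tablet €554.79: electronic goods → 5.25% + 4% surcharge = 9.25% → €51.318075
Bottle of rosé €24.16: alcoholic beverages → 8.5% → €2.0536
Bottle of merlot €24.54: alcoholic beverages → 8.5% → €2.0859
Unrounded tax sum = €73.33785 → €73.34

€73.34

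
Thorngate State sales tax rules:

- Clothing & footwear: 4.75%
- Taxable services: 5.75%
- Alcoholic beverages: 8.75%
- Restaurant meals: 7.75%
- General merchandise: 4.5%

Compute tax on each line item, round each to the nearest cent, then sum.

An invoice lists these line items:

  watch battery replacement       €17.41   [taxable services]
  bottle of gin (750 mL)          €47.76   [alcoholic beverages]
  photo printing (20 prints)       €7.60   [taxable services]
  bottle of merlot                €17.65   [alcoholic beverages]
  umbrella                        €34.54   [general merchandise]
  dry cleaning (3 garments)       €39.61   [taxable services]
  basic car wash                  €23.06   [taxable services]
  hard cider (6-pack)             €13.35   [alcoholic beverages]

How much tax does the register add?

€13.49

Watch battery replacement €17.41: taxable services → 5.75% → €1.00
Bottle of gin (750 mL) €47.76: alcoholic beverages → 8.75% → €4.18
Photo printing (20 prints) €7.60: taxable services → 5.75% → €0.44
Bottle of merlot €17.65: alcoholic beverages → 8.75% → €1.54
Umbrella €34.54: general merchandise → 4.5% → €1.55
Dry cleaning (3 garments) €39.61: taxable services → 5.75% → €2.28
Basic car wash €23.06: taxable services → 5.75% → €1.33
Hard cider (6-pack) €13.35: alcoholic beverages → 8.75% → €1.17
Total tax = €1.00 + €4.18 + €0.44 + €1.54 + €1.55 + €2.28 + €1.33 + €1.17 = €13.49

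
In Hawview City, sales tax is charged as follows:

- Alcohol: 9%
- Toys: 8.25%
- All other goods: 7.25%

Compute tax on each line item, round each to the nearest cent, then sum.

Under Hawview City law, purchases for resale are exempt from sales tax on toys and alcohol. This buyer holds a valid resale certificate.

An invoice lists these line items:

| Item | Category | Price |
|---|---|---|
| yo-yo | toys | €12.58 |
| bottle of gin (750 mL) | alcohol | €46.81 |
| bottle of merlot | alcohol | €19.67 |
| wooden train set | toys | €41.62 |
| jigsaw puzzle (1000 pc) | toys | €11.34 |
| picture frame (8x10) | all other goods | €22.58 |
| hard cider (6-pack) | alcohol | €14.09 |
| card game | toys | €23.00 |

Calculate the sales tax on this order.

Yo-yo €12.58: toys, buyer-exempt → 0% → €0.00
Bottle of gin (750 mL) €46.81: alcohol, buyer-exempt → 0% → €0.00
Bottle of merlot €19.67: alcohol, buyer-exempt → 0% → €0.00
Wooden train set €41.62: toys, buyer-exempt → 0% → €0.00
Jigsaw puzzle (1000 pc) €11.34: toys, buyer-exempt → 0% → €0.00
Picture frame (8x10) €22.58: all other goods → 7.25% → €1.64
Hard cider (6-pack) €14.09: alcohol, buyer-exempt → 0% → €0.00
Card game €23.00: toys, buyer-exempt → 0% → €0.00
Total tax = €1.64

€1.64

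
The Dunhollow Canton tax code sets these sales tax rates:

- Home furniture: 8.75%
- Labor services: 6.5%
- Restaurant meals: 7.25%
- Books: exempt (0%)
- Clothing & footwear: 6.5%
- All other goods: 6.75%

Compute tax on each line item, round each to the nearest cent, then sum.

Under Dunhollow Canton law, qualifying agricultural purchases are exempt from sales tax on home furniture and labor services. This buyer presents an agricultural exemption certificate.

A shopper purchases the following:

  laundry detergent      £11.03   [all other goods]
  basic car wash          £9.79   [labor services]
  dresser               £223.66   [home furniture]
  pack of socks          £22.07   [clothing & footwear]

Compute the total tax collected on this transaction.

Laundry detergent £11.03: all other goods → 6.75% → £0.74
Basic car wash £9.79: labor services, buyer-exempt → 0% → £0.00
Dresser £223.66: home furniture, buyer-exempt → 0% → £0.00
Pack of socks £22.07: clothing & footwear → 6.5% → £1.43
Total tax = £0.74 + £1.43 = £2.17

£2.17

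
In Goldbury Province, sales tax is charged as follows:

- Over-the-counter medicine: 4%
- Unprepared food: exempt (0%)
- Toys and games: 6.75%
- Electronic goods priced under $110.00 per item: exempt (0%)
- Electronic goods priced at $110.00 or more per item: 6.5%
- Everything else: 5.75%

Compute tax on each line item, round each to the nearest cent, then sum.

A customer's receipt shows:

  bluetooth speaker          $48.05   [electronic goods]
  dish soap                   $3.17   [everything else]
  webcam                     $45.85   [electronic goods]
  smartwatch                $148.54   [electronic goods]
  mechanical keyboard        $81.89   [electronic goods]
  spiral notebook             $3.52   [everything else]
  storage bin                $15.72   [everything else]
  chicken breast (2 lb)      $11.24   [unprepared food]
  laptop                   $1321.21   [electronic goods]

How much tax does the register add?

$96.82

Bluetooth speaker $48.05: electronic goods, under $110.00 → 0% → $0.00
Dish soap $3.17: everything else → 5.75% → $0.18
Webcam $45.85: electronic goods, under $110.00 → 0% → $0.00
Smartwatch $148.54: electronic goods, $110.00 or more → 6.5% → $9.66
Mechanical keyboard $81.89: electronic goods, under $110.00 → 0% → $0.00
Spiral notebook $3.52: everything else → 5.75% → $0.20
Storage bin $15.72: everything else → 5.75% → $0.90
Chicken breast (2 lb) $11.24: unprepared food → 0% → $0.00
Laptop $1321.21: electronic goods, $110.00 or more → 6.5% → $85.88
Total tax = $0.18 + $9.66 + $0.20 + $0.90 + $85.88 = $96.82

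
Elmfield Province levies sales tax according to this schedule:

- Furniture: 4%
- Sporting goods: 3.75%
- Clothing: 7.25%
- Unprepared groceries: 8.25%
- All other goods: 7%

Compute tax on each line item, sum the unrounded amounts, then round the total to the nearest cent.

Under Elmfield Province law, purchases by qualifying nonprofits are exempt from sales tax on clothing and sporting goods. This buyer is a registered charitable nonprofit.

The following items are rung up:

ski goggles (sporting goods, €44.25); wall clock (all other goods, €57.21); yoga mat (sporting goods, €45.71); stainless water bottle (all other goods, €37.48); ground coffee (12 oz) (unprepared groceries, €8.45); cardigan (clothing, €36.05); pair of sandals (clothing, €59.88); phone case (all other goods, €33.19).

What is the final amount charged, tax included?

Ski goggles €44.25: sporting goods, buyer-exempt → 0% → €0.00
Wall clock €57.21: all other goods → 7% → €4.0047
Yoga mat €45.71: sporting goods, buyer-exempt → 0% → €0.00
Stainless water bottle €37.48: all other goods → 7% → €2.6236
Ground coffee (12 oz) €8.45: unprepared groceries → 8.25% → €0.697125
Cardigan €36.05: clothing, buyer-exempt → 0% → €0.00
Pair of sandals €59.88: clothing, buyer-exempt → 0% → €0.00
Phone case €33.19: all other goods → 7% → €2.3233
Subtotal = €322.22; unrounded tax = €9.648725 → €9.65; total due = €331.87

€331.87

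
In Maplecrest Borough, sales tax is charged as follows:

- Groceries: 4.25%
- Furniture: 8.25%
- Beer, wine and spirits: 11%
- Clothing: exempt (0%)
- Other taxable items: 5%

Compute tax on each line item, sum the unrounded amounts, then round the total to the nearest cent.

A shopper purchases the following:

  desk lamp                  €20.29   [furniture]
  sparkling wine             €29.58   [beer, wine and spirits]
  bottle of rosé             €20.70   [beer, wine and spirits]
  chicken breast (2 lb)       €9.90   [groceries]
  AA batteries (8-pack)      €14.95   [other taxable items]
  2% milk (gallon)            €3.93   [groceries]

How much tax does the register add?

Desk lamp €20.29: furniture → 8.25% → €1.673925
Sparkling wine €29.58: beer, wine and spirits → 11% → €3.2538
Bottle of rosé €20.70: beer, wine and spirits → 11% → €2.277
Chicken breast (2 lb) €9.90: groceries → 4.25% → €0.42075
AA batteries (8-pack) €14.95: other taxable items → 5% → €0.7475
2% milk (gallon) €3.93: groceries → 4.25% → €0.167025
Unrounded tax sum = €8.54 → €8.54

€8.54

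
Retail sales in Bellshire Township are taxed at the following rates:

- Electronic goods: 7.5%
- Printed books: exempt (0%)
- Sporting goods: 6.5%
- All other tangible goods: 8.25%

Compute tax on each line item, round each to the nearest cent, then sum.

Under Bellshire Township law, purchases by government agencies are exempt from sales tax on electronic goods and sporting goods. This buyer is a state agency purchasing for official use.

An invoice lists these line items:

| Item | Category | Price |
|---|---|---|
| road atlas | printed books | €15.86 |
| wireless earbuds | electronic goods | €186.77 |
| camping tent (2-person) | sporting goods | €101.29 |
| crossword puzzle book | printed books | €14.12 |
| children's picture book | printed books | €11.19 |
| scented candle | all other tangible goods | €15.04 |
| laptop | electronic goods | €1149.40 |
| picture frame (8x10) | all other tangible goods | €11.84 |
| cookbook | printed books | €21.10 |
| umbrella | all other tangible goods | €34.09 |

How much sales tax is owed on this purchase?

€5.03

Road atlas €15.86: printed books → 0% → €0.00
Wireless earbuds €186.77: electronic goods, buyer-exempt → 0% → €0.00
Camping tent (2-person) €101.29: sporting goods, buyer-exempt → 0% → €0.00
Crossword puzzle book €14.12: printed books → 0% → €0.00
Children's picture book €11.19: printed books → 0% → €0.00
Scented candle €15.04: all other tangible goods → 8.25% → €1.24
Laptop €1149.40: electronic goods, buyer-exempt → 0% → €0.00
Picture frame (8x10) €11.84: all other tangible goods → 8.25% → €0.98
Cookbook €21.10: printed books → 0% → €0.00
Umbrella €34.09: all other tangible goods → 8.25% → €2.81
Total tax = €1.24 + €0.98 + €2.81 = €5.03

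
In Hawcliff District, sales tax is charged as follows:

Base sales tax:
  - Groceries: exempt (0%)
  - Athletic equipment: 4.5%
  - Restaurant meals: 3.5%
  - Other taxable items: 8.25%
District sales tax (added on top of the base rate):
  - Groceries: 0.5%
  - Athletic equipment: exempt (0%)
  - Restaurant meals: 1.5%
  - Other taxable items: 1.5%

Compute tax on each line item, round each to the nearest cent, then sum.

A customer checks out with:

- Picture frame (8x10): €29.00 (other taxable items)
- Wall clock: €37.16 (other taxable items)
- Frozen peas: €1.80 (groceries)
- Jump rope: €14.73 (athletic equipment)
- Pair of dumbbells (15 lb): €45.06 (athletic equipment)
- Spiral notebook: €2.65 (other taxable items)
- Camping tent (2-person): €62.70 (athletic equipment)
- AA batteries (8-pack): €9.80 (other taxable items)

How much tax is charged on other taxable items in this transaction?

€7.67

Picture frame (8x10) €29.00: other taxable items → 8.25% + 1.5% district = 9.75% → €2.83
Wall clock €37.16: other taxable items → 8.25% + 1.5% district = 9.75% → €3.62
Spiral notebook €2.65: other taxable items → 8.25% + 1.5% district = 9.75% → €0.26
AA batteries (8-pack) €9.80: other taxable items → 8.25% + 1.5% district = 9.75% → €0.96
Tax on other taxable items = €2.83 + €3.62 + €0.26 + €0.96 = €7.67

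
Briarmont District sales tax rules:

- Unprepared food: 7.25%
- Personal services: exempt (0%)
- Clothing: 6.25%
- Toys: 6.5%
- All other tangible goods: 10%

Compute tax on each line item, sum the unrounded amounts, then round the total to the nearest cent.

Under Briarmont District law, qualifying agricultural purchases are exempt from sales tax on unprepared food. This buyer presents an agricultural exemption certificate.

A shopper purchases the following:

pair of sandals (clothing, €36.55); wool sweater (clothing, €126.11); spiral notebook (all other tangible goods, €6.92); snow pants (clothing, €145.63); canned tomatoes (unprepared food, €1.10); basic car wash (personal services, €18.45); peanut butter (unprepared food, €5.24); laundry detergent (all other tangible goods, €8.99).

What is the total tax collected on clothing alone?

€19.27

Pair of sandals €36.55: clothing → 6.25% → €2.284375
Wool sweater €126.11: clothing → 6.25% → €7.881875
Snow pants €145.63: clothing → 6.25% → €9.101875
Tax on clothing: unrounded sum = €19.268125 → €19.27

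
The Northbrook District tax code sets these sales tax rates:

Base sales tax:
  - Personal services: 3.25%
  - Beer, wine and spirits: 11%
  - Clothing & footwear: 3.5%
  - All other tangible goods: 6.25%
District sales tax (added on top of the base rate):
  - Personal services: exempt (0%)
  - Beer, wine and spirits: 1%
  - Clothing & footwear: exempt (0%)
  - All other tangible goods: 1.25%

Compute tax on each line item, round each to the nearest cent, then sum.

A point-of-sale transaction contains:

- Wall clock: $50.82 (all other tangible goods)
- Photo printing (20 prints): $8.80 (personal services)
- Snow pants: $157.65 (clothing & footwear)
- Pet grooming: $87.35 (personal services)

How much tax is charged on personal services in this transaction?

$3.13

Photo printing (20 prints) $8.80: personal services → 3.25% + 0% district = 3.25% → $0.29
Pet grooming $87.35: personal services → 3.25% + 0% district = 3.25% → $2.84
Tax on personal services = $0.29 + $2.84 = $3.13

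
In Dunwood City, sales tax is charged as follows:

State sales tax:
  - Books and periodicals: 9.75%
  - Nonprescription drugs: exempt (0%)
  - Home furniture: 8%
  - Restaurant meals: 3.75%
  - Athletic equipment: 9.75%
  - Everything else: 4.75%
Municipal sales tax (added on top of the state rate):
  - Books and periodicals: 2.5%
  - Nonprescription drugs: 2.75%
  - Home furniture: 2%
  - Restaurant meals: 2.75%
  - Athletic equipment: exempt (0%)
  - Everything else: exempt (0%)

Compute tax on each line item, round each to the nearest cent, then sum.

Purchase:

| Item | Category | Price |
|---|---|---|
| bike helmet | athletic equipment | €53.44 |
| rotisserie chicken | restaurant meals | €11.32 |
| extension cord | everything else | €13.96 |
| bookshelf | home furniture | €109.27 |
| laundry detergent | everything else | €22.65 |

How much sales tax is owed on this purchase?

€18.62

Bike helmet €53.44: athletic equipment → 9.75% + 0% municipal = 9.75% → €5.21
Rotisserie chicken €11.32: restaurant meals → 3.75% + 2.75% municipal = 6.5% → €0.74
Extension cord €13.96: everything else → 4.75% + 0% municipal = 4.75% → €0.66
Bookshelf €109.27: home furniture → 8% + 2% municipal = 10% → €10.93
Laundry detergent €22.65: everything else → 4.75% + 0% municipal = 4.75% → €1.08
Total tax = €5.21 + €0.74 + €0.66 + €10.93 + €1.08 = €18.62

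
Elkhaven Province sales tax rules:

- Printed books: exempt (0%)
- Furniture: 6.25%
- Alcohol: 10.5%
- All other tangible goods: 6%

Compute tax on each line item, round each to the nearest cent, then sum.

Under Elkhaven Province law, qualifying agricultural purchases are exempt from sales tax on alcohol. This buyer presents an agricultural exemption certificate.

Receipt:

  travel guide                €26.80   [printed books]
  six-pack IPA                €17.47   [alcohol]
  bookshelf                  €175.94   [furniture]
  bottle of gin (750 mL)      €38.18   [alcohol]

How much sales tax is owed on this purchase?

Travel guide €26.80: printed books → 0% → €0.00
Six-pack IPA €17.47: alcohol, buyer-exempt → 0% → €0.00
Bookshelf €175.94: furniture → 6.25% → €11.00
Bottle of gin (750 mL) €38.18: alcohol, buyer-exempt → 0% → €0.00
Total tax = €11.00

€11.00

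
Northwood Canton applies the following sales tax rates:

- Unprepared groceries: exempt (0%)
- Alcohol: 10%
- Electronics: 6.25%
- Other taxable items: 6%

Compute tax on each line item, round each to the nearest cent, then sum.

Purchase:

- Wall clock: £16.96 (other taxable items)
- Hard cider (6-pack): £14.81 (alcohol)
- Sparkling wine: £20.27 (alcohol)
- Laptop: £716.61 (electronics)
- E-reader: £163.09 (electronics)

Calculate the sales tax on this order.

Wall clock £16.96: other taxable items → 6% → £1.02
Hard cider (6-pack) £14.81: alcohol → 10% → £1.48
Sparkling wine £20.27: alcohol → 10% → £2.03
Laptop £716.61: electronics → 6.25% → £44.79
E-reader £163.09: electronics → 6.25% → £10.19
Total tax = £1.02 + £1.48 + £2.03 + £44.79 + £10.19 = £59.51

£59.51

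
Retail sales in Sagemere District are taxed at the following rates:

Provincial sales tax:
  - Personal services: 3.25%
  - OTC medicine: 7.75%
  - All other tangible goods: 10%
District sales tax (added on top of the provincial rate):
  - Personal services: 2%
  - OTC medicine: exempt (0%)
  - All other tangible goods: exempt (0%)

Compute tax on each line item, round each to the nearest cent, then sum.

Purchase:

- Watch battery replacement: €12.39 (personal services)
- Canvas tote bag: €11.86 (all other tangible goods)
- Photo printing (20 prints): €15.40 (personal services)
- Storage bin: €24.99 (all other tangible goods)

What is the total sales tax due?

€5.15

Watch battery replacement €12.39: personal services → 3.25% + 2% district = 5.25% → €0.65
Canvas tote bag €11.86: all other tangible goods → 10% + 0% district = 10% → €1.19
Photo printing (20 prints) €15.40: personal services → 3.25% + 2% district = 5.25% → €0.81
Storage bin €24.99: all other tangible goods → 10% + 0% district = 10% → €2.50
Total tax = €0.65 + €1.19 + €0.81 + €2.50 = €5.15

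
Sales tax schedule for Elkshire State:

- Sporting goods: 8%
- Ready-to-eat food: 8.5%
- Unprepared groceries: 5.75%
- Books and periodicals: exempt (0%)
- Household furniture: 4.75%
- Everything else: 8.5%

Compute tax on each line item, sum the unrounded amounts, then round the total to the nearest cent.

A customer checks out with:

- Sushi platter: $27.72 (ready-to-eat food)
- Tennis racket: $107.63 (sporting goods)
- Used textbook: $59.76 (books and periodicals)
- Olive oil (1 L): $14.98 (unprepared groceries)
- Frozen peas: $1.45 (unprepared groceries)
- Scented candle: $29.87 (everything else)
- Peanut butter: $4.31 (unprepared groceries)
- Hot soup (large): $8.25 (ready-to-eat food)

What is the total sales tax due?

$15.40

Sushi platter $27.72: ready-to-eat food → 8.5% → $2.3562
Tennis racket $107.63: sporting goods → 8% → $8.6104
Used textbook $59.76: books and periodicals → 0% → $0.00
Olive oil (1 L) $14.98: unprepared groceries → 5.75% → $0.86135
Frozen peas $1.45: unprepared groceries → 5.75% → $0.083375
Scented candle $29.87: everything else → 8.5% → $2.53895
Peanut butter $4.31: unprepared groceries → 5.75% → $0.247825
Hot soup (large) $8.25: ready-to-eat food → 8.5% → $0.70125
Unrounded tax sum = $15.39935 → $15.40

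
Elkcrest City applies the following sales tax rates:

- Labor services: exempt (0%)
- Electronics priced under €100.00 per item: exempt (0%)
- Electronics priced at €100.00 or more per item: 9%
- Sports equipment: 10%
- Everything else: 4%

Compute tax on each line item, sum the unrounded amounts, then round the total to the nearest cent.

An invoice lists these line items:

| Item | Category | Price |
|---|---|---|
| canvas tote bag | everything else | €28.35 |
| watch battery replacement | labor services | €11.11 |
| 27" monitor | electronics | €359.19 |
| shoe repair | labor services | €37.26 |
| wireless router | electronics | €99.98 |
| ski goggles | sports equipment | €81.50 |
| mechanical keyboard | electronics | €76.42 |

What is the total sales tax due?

€41.61

Canvas tote bag €28.35: everything else → 4% → €1.134
Watch battery replacement €11.11: labor services → 0% → €0.00
27" monitor €359.19: electronics, €100.00 or more → 9% → €32.3271
Shoe repair €37.26: labor services → 0% → €0.00
Wireless router €99.98: electronics, under €100.00 → 0% → €0.00
Ski goggles €81.50: sports equipment → 10% → €8.15
Mechanical keyboard €76.42: electronics, under €100.00 → 0% → €0.00
Unrounded tax sum = €41.6111 → €41.61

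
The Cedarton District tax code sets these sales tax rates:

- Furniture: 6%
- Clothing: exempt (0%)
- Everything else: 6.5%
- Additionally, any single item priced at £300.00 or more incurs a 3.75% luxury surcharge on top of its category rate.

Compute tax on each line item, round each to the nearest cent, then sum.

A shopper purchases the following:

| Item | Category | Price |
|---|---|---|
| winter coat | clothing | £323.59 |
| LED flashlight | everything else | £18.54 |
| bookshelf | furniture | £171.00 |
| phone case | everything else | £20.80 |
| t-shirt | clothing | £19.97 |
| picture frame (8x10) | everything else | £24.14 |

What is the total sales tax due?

Winter coat £323.59: clothing → 0% + 3.75% surcharge = 3.75% → £12.13
LED flashlight £18.54: everything else → 6.5% → £1.21
Bookshelf £171.00: furniture → 6% → £10.26
Phone case £20.80: everything else → 6.5% → £1.35
T-shirt £19.97: clothing → 0% → £0.00
Picture frame (8x10) £24.14: everything else → 6.5% → £1.57
Total tax = £12.13 + £1.21 + £10.26 + £1.35 + £1.57 = £26.52

£26.52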